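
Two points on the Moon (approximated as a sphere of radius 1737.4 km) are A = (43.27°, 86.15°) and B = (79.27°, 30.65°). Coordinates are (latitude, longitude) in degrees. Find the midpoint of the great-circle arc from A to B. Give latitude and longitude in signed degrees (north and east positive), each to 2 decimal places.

63.06°, 75.72°

Central angle δ = 0.7224 rad. Interpolating on the sphere with fraction f = 0.5:
P = [sin((1−f)δ)·A + sin(fδ)·B] / sin δ = 0.5345·A + 0.5345·B in Cartesian coordinates,
giving P = (0.1117, 0.4390, 0.8915), i.e. latitude 63.06°, longitude 75.72°.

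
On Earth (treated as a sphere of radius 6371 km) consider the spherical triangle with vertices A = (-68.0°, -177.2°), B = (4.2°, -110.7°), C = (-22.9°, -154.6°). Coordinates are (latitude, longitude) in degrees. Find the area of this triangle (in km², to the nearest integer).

15005721 km²

Side lengths (central angles): a = 0.8848, b = 0.8239, c = 1.4896 rad; semiperimeter s = 1.5991.
By l'Huilier's theorem, tan(E/4) = √[tan(s/2) tan((s−a)/2) tan((s−b)/2) tan((s−c)/2)], giving spherical excess E = 0.3697 rad.
Area = E·R² = 0.3697 × (6371)² ≈ 15005721 km².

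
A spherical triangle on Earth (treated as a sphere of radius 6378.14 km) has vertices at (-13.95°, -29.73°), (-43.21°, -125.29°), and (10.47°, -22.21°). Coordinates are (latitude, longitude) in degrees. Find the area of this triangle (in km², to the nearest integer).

Side lengths (central angles): a = 1.8615, b = 0.4456, c = 1.4741 rad; semiperimeter s = 1.8906.
By l'Huilier's theorem, tan(E/4) = √[tan(s/2) tan((s−a)/2) tan((s−b)/2) tan((s−c)/2)], giving spherical excess E = 0.2449 rad.
Area = E·R² = 0.2449 × (6378.14)² ≈ 9962850 km².

9962850 km²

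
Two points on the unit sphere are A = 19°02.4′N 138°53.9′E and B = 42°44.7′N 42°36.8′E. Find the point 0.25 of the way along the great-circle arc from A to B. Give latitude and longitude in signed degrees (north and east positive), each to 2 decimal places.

The central angle between A and B is δ = 1.4249 rad.
With f = 0.25, the slerp weights are sin((1−f)δ)/sin δ = 0.8860 and sin(fδ)/sin δ = 0.3525.
Weighted sum of the unit vectors: (0.8860)·(-0.7123,0.6214,0.3262) + (0.3525)·(0.5405,0.4972,0.6787) = (-0.4406, 0.7258, 0.5283).
Converting back: φ = atan2(z, √(x²+y²)) = 31.89°, λ = atan2(y, x) = 121.26°.

31.89°, 121.26°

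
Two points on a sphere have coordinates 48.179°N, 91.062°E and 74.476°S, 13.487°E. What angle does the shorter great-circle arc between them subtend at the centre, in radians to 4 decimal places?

2.3181 rad

With latitudes φ₁ = 48.179°, φ₂ = -74.476° and longitude difference Δλ = -77.575°:
cos c = sin φ₁ sin φ₂ + cos φ₁ cos φ₂ cos Δλ = (0.7452)(-0.9635) + (0.6668)(0.2676)(0.2152) = -0.67965,
so c = arccos(-0.67965) = 2.31808 rad.
So the angular separation is 2.3181 rad.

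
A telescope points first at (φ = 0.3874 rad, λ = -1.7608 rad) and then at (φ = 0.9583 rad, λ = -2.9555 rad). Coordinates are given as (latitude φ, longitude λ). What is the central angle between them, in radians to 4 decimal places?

1.0419 rad

Let φ₁ = 0.3874 rad, φ₂ = 0.9583 rad, and Δλ = -1.1947 rad.
Haversine: a = sin²(Δφ/2) + cos φ₁ cos φ₂ sin²(Δλ/2) = 0.0793 + (0.9259)(0.5749)(0.3164) = 0.24769.
Central angle c = 2·arcsin(√a) = 1.04185 rad.
So the angular separation is 1.0419 rad.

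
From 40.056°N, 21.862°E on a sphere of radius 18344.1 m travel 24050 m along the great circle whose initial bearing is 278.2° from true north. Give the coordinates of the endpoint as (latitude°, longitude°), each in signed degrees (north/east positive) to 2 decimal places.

15.71°, -61.70°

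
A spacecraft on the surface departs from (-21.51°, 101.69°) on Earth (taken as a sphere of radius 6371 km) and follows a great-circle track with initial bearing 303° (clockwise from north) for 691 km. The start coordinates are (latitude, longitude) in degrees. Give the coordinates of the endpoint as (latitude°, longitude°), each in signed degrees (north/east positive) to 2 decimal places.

-18.04°, 96.21°

Angular distance δ = d/R = 691/6371 = 0.10846 rad; initial bearing θ = 5.2883 rad.
sin φ₂ = sin φ₁ cos δ + cos φ₁ sin δ cos θ = (-0.3667)(0.9941) + (0.9304)(0.1082)(0.5446) = -0.3097, so φ₂ = -18.04°.
Δλ = atan2(sin θ sin δ cos φ₁, cos δ − sin φ₁ sin φ₂) = atan2(-0.0845, 0.8806) = -5.479°.
λ₂ = 101.690° − 5.479° = 96.21°.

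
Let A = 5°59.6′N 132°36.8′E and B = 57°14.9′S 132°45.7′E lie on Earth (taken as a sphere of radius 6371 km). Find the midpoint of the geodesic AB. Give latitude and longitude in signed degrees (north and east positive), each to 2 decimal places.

-25.63°, 132.67°

The central angle between A and B is δ = 1.1038 rad.
With f = 0.5, the slerp weights are sin((1−f)δ)/sin δ = 0.5872 and sin(fδ)/sin δ = 0.5872.
Weighted sum of the unit vectors: (0.5872)·(-0.6733,0.7319,0.1044) + (0.5872)·(-0.3673,0.3972,-0.8410) = (-0.6110, 0.6630, -0.4325).
Converting back: φ = atan2(z, √(x²+y²)) = -25.63°, λ = atan2(y, x) = 132.67°.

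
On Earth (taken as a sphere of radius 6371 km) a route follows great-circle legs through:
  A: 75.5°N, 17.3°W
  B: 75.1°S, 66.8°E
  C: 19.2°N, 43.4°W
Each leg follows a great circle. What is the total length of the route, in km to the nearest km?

30240 km

Leg A→B: central angle 2.7624 rad, distance 17599.5 km.
Leg B→C: central angle 1.9841 rad, distance 12640.8 km.
Total: 17599.5 + 12640.8 ≈ 30240 km.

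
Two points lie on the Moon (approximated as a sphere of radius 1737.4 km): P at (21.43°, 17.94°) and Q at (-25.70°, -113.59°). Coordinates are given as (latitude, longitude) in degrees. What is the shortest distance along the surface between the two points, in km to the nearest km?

4112 km

With latitudes φ₁ = 21.430°, φ₂ = -25.700° and longitude difference Δλ = -131.530°:
cos c = sin φ₁ sin φ₂ + cos φ₁ cos φ₂ cos Δλ = (0.3654)(-0.4337) + (0.9309)(0.9011)(-0.6630) = -0.71457,
so c = arccos(-0.71457) = 2.36680 rad.
Distance = R·c = 1737.4 × 2.3668 ≈ 4112 km.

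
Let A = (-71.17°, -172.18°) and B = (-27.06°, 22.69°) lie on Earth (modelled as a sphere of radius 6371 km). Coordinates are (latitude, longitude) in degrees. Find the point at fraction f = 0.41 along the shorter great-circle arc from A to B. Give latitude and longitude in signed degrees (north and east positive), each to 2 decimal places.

-74.47°, 36.12°

The central angle between A and B is δ = 1.4174 rad.
With f = 0.41, the slerp weights are sin((1−f)δ)/sin δ = 0.7510 and sin(fδ)/sin δ = 0.5555.
Weighted sum of the unit vectors: (0.7510)·(-0.3198,-0.0439,-0.9465) + (0.5555)·(0.8216,0.3435,-0.4549) = (0.2163, 0.1578, -0.9635).
Converting back: φ = atan2(z, √(x²+y²)) = -74.47°, λ = atan2(y, x) = 36.12°.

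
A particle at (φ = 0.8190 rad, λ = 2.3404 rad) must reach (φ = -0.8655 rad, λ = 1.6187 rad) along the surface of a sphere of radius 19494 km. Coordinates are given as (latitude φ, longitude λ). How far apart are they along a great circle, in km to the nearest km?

In radians: φ₁ = 0.8190, φ₂ = -0.8655, Δλ = -41.350° = -0.7217 rad.
cos c = sin φ₁ sin φ₂ + cos φ₁ cos φ₂ cos Δλ = (0.7305)(-0.7614) + (0.6830)(0.6483)(0.7507) = -0.22384,
so c = arccos(-0.22384) = 1.79655 rad.
Distance = R·c = 19494 × 1.7965 ≈ 35022 km.

35022 km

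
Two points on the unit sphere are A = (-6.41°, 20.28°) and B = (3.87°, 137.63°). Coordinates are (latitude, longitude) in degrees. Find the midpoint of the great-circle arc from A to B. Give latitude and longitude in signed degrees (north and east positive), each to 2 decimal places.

The central angle between A and B is δ = 2.0522 rad.
With f = 0.5, the slerp weights are sin((1−f)δ)/sin δ = 0.9650 and sin(fδ)/sin δ = 0.9650.
Weighted sum of the unit vectors: (0.9650)·(0.9321,0.3444,-0.1116) + (0.9650)·(-0.7371,0.6724,0.0675) = (0.1882, 0.9812, -0.0426).
Converting back: φ = atan2(z, √(x²+y²)) = -2.44°, λ = atan2(y, x) = 79.14°.

-2.44°, 79.14°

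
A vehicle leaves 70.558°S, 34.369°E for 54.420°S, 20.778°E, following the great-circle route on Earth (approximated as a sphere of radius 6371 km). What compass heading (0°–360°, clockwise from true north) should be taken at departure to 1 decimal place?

332.5°

Δλ = -13.591° = -0.2372 rad.
y = sin Δλ · cos φ₂ = (-0.2350)(0.5818) = -0.1367
x = cos φ₁ sin φ₂ − sin φ₁ cos φ₂ cos Δλ = (0.3329)(-0.8133) − (-0.9430)(0.5818)(0.9720) = 0.2626
θ = atan2(y, x) = -27.51°; adding 360° gives 332.5°.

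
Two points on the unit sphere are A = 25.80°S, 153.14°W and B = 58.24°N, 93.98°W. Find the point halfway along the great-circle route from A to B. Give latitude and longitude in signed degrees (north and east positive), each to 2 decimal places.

18.31°, -132.02°

Central angle δ = 1.6983 rad. Interpolating on the sphere with fraction f = 0.5:
P = [sin((1−f)δ)·A + sin(fδ)·B] / sin δ = 0.7568·A + 0.7568·B in Cartesian coordinates,
giving P = (-0.6355, -0.7053, 0.3141), i.e. latitude 18.31°, longitude -132.02°.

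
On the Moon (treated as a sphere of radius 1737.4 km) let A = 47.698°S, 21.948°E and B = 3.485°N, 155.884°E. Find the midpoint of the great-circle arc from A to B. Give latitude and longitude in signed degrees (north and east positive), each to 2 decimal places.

The central angle between A and B is δ = 2.1072 rad.
With f = 0.5, the slerp weights are sin((1−f)δ)/sin δ = 1.0113 and sin(fδ)/sin δ = 1.0113.
Weighted sum of the unit vectors: (1.0113)·(0.6243,0.2516,-0.7396) + (1.0113)·(-0.9110,0.4078,0.0608) = (-0.2900, 0.6668, -0.6865).
Converting back: φ = atan2(z, √(x²+y²)) = -43.35°, λ = atan2(y, x) = 113.50°.

-43.35°, 113.50°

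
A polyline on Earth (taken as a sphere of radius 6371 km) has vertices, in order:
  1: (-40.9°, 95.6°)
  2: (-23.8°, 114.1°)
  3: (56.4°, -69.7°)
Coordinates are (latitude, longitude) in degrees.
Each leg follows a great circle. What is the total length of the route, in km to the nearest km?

Leg 1→2: central angle 0.4026 rad, distance 2564.8 km.
Leg 2→3: central angle 2.5706 rad, distance 16377.0 km.
Total: 2564.8 + 16377.0 ≈ 18942 km.

18942 km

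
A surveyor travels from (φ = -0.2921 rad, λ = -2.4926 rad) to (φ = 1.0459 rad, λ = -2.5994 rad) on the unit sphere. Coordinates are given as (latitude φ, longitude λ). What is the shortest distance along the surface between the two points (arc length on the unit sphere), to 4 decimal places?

In radians: φ₁ = -0.2921, φ₂ = 1.0459, Δλ = -6.119° = -0.1068 rad.
cos c = sin φ₁ sin φ₂ + cos φ₁ cos φ₂ cos Δλ = (-0.2880)(0.8654) + (0.9576)(0.5011)(0.9943) = 0.22797,
so c = arccos(0.22797) = 1.34081 rad.
On the unit sphere the arc length equals the central angle: 1.3408.

1.3408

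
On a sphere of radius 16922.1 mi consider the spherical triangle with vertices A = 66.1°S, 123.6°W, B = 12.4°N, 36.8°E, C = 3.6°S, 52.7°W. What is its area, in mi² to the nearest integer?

524231023 mi²

Side lengths (central angles): a = 1.5758, b = 1.3799, c = 2.1762 rad; semiperimeter s = 2.5659.
By l'Huilier's theorem, tan(E/4) = √[tan(s/2) tan((s−a)/2) tan((s−b)/2) tan((s−c)/2)], giving spherical excess E = 1.8307 rad.
Area = E·R² = 1.8307 × (16922.1)² ≈ 524231023 mi².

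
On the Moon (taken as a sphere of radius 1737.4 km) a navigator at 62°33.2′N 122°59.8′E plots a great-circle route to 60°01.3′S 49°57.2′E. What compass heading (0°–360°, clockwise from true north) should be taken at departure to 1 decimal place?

222.1°

Δλ = -73.043° = -1.2748 rad.
y = sin Δλ · cos φ₂ = (-0.9565)(0.4997) = -0.4779
x = cos φ₁ sin φ₂ − sin φ₁ cos φ₂ cos Δλ = (0.4609)(-0.8662) − (0.8874)(0.4997)(0.2916) = -0.5286
θ = atan2(y, x) = -137.88°; adding 360° gives 222.1°.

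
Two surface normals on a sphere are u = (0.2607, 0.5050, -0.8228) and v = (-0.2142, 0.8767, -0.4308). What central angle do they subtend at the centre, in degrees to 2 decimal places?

u·v = 0.7414; |u| = 1.0000, |v| = 1.0000.
cos θ = (u·v)/(|u||v|) = 0.7413, so θ = 42.16°.

42.16°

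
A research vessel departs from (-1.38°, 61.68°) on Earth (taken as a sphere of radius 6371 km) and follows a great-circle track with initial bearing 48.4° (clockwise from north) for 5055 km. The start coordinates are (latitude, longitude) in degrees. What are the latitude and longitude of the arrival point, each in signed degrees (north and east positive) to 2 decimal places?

Angular distance δ = d/R = 5055/6371 = 0.79344 rad; initial bearing θ = 0.8447 rad.
sin φ₂ = sin φ₁ cos δ + cos φ₁ sin δ cos θ = (-0.0241)(0.7014) + (0.9997)(0.7128)(0.6639) = 0.4562, so φ₂ = 27.14°.
Δλ = atan2(sin θ sin δ cos φ₁, cos δ − sin φ₁ sin φ₂) = atan2(0.5329, 0.7124) = 36.796°.
λ₂ = 61.680° + 36.796° = 98.48°.

27.14°, 98.48°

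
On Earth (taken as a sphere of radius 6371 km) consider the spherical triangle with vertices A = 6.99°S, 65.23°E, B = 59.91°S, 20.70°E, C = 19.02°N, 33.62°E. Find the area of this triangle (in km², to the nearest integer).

Side lengths (central angles): a = 1.3898, b = 0.7083, c = 1.0927 rad; semiperimeter s = 1.5954.
By l'Huilier's theorem, tan(E/4) = √[tan(s/2) tan((s−a)/2) tan((s−b)/2) tan((s−c)/2)], giving spherical excess E = 0.4524 rad.
Area = E·R² = 0.4524 × (6371)² ≈ 18361328 km².

18361328 km²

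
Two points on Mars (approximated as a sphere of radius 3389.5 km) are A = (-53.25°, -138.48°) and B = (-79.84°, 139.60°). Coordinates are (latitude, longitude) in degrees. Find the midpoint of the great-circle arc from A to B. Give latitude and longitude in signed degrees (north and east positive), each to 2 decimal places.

-70.08°, -154.14°

Central angle δ = 0.6376 rad. Interpolating on the sphere with fraction f = 0.5:
P = [sin((1−f)δ)·A + sin(fδ)·B] / sin δ = 0.5265·A + 0.5265·B in Cartesian coordinates,
giving P = (-0.3066, -0.1486, -0.9402), i.e. latitude -70.08°, longitude -154.14°.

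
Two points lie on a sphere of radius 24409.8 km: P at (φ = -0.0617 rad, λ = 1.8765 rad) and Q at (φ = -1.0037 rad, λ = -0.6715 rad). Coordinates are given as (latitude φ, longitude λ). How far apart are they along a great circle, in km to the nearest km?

48187 km

Let φ₁ = -0.0617 rad, φ₂ = -1.0037 rad, and Δλ = -2.5480 rad.
Haversine: a = sin²(Δφ/2) + cos φ₁ cos φ₂ sin²(Δλ/2) = 0.2059 + (0.9981)(0.5372)(0.9145) = 0.69622.
Central angle c = 2·arcsin(√a) = 1.97408 rad.
Distance = R·c = 24409.8 × 1.9741 ≈ 48187 km.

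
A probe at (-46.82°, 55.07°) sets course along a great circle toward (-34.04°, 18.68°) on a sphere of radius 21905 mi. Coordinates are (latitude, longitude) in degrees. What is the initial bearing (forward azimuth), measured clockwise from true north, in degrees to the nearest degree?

282°

With φ₁ = -0.8172, φ₂ = -0.5941, Δλ = -0.6351 rad, the forward-azimuth formula gives
θ = atan2( sin Δλ cos φ₂ , cos φ₁ sin φ₂ − sin φ₁ cos φ₂ cos Δλ ) = atan2(-0.4916, 0.1034) = -78.12°.
Adding 360° brings this into [0°, 360°): 282°.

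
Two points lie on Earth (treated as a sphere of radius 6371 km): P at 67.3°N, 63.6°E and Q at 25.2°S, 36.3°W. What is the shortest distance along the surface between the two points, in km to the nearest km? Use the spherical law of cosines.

With latitudes φ₁ = 67.300°, φ₂ = -25.200° and longitude difference Δλ = -99.900°:
cos c = sin φ₁ sin φ₂ + cos φ₁ cos φ₂ cos Δλ = (0.9225)(-0.4258) + (0.3859)(0.9048)(-0.1719) = -0.45283,
so c = arccos(-0.45283) = 2.04073 rad.
Distance = R·c = 6371 × 2.0407 ≈ 13002 km.

13002 km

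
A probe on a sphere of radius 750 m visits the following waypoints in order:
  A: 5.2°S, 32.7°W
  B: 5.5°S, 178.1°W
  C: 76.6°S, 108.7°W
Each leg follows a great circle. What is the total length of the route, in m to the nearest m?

Leg A→B: central angle 2.5103 rad, distance 1882.8 m.
Leg B→C: central angle 1.3955 rad, distance 1046.6 m.
Total: 1882.8 + 1046.6 ≈ 2929 m.

2929 m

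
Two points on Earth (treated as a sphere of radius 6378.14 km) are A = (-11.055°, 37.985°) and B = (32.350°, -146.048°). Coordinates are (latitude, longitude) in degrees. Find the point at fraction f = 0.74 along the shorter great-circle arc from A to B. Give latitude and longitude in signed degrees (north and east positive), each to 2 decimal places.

71.64°, -169.11°

The central angle between A and B is δ = 2.7643 rad.
With f = 0.74, the slerp weights are sin((1−f)δ)/sin δ = 1.7873 and sin(fδ)/sin δ = 2.4142.
Weighted sum of the unit vectors: (1.7873)·(0.7735,0.6040,-0.1918) + (2.4142)·(-0.7008,-0.4718,0.5351) = (-0.3093, -0.0595, 0.9491).
Converting back: φ = atan2(z, √(x²+y²)) = 71.64°, λ = atan2(y, x) = -169.11°.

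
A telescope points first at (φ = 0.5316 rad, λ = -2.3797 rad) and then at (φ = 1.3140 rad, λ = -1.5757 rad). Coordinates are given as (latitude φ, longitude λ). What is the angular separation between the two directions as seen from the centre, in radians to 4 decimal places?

Let φ₁ = 0.5316 rad, φ₂ = 1.3140 rad, and Δλ = 0.8040 rad.
Haversine: a = sin²(Δφ/2) + cos φ₁ cos φ₂ sin²(Δλ/2) = 0.1454 + (0.8620)(0.2540)(0.1531) = 0.17890.
Central angle c = 2·arcsin(√a) = 0.87344 rad.
So the angular separation is 0.8734 rad.

0.8734 rad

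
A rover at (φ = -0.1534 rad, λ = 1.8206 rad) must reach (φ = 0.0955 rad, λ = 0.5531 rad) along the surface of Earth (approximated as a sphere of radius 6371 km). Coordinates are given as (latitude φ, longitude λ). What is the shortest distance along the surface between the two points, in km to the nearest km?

In radians: φ₁ = -0.1534, φ₂ = 0.0955, Δλ = -72.622° = -1.2675 rad.
cos c = sin φ₁ sin φ₂ + cos φ₁ cos φ₂ cos Δλ = (-0.1528)(0.0954) + (0.9883)(0.9954)(0.2987) = 0.27925,
so c = arccos(0.27925) = 1.28779 rad.
Distance = R·c = 6371 × 1.2878 ≈ 8204 km.

8204 km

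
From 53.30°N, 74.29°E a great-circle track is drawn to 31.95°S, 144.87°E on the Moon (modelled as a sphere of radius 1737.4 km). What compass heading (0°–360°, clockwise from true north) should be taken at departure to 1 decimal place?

Δλ = 70.580° = 1.2319 rad.
y = sin Δλ · cos φ₂ = (0.9431)(0.8485) = 0.8002
x = cos φ₁ sin φ₂ − sin φ₁ cos φ₂ cos Δλ = (0.5976)(-0.5292) − (0.8018)(0.8485)(0.3325) = -0.5424
θ = atan2(y, x) = 124.13°, so the bearing is 124.1°.

124.1°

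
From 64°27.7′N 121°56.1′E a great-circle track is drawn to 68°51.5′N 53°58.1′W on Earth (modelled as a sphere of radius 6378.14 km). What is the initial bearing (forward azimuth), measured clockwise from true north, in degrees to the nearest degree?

Δλ = -175.903° = -3.0701 rad.
y = sin Δλ · cos φ₂ = (-0.0714)(0.3607) = -0.0258
x = cos φ₁ sin φ₂ − sin φ₁ cos φ₂ cos Δλ = (0.4311)(0.9327) − (0.9023)(0.3607)(-0.9974) = 0.7267
θ = atan2(y, x) = -2.03°; adding 360° gives 358°.

358°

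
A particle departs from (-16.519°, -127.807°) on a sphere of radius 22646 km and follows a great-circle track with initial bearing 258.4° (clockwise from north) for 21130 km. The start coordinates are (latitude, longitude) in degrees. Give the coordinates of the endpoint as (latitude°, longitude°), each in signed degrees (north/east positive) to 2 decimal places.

-18.92°, 175.89°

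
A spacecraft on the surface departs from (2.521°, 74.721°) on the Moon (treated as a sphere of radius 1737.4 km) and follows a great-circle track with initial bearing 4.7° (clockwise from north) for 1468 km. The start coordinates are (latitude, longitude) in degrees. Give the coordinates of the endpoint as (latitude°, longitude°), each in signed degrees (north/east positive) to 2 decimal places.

50.70°, 80.27°

Angular distance δ = d/R = 1468/1737.4 = 0.84494 rad; initial bearing θ = 0.0820 rad.
sin φ₂ = sin φ₁ cos δ + cos φ₁ sin δ cos θ = (0.0440)(0.6638) + (0.9990)(0.7479)(0.9966) = 0.7739, so φ₂ = 50.70°.
Δλ = atan2(sin θ sin δ cos φ₁, cos δ − sin φ₁ sin φ₂) = atan2(0.0612, 0.6297) = 5.553°.
λ₂ = 74.721° + 5.553° = 80.27°.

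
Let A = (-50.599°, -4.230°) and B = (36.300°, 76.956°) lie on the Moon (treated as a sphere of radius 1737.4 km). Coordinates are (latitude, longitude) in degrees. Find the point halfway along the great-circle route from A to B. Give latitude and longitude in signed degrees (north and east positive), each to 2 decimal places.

Central angle δ = 1.9596 rad. Interpolating on the sphere with fraction f = 0.5:
P = [sin((1−f)δ)·A + sin(fδ)·B] / sin δ = 0.8974·A + 0.8974·B in Cartesian coordinates,
giving P = (0.7313, 0.6625, -0.1622), i.e. latitude -9.33°, longitude 42.18°.

-9.33°, 42.18°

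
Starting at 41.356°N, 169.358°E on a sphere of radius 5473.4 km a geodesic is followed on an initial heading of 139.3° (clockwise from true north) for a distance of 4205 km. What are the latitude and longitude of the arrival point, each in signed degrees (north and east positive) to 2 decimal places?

4.57°, -163.60°

Angular distance δ = d/R = 4205/5473.4 = 0.76826 rad; initial bearing θ = 2.4312 rad.
sin φ₂ = sin φ₁ cos δ + cos φ₁ sin δ cos θ = (0.6607)(0.7191) + (0.7506)(0.6949)(-0.7581) = 0.0797, so φ₂ = 4.57°.
Δλ = atan2(sin θ sin δ cos φ₁, cos δ − sin φ₁ sin φ₂) = atan2(0.3401, 0.6665) = 27.038°.
λ₂ = 169.358° + 27.038° = 196.40° → -163.60° after wrapping to (−180°, 180°].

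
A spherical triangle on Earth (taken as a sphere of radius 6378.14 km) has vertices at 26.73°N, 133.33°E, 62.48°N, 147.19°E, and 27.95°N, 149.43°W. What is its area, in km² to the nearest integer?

Side lengths (central angles): a = 0.9291, b = 1.1755, c = 0.6442 rad; semiperimeter s = 1.3744.
By l'Huilier's theorem, tan(E/4) = √[tan(s/2) tan((s−a)/2) tan((s−b)/2) tan((s−c)/2)], giving spherical excess E = 0.3359 rad.
Area = E·R² = 0.3359 × (6378.14)² ≈ 13666528 km².

13666528 km²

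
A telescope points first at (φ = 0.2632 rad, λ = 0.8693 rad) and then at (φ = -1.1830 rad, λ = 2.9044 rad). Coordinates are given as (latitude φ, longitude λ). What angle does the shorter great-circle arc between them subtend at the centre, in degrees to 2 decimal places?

Let φ₁ = 0.2632 rad, φ₂ = -1.1830 rad, and Δλ = 2.0351 rad.
cos c = sin φ₁ sin φ₂ + cos φ₁ cos φ₂ cos Δλ = (0.2602)(-0.9257) + (0.9656)(0.3781)(-0.4478) = -0.40436,
so c = arccos(-0.40436) = 1.98707 rad.
So the angular separation is 113.85°.

113.85°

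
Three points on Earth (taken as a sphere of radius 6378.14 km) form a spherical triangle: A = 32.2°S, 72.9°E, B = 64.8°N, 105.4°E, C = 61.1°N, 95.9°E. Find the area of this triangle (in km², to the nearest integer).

2025316 km²

Side lengths (central angles): a = 0.0991, b = 1.6610, c = 1.7500 rad; semiperimeter s = 1.7551.
By l'Huilier's theorem, tan(E/4) = √[tan(s/2) tan((s−a)/2) tan((s−b)/2) tan((s−c)/2)], giving spherical excess E = 0.0498 rad.
Area = E·R² = 0.0498 × (6378.14)² ≈ 2025316 km².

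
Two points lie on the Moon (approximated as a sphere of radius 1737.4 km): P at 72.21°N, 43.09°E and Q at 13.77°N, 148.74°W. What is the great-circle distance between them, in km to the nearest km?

2840 km

In radians: φ₁ = 1.2603, φ₂ = 0.2403, Δλ = 168.170° = 2.9351 rad.
Haversine: a = sin²(Δφ/2) + cos φ₁ cos φ₂ sin²(Δλ/2) = 0.2383 + (0.3055)(0.9713)(0.9894) = 0.53190.
Central angle c = 2·arcsin(√a) = 1.63464 rad.
Distance = R·c = 1737.4 × 1.6346 ≈ 2840 km.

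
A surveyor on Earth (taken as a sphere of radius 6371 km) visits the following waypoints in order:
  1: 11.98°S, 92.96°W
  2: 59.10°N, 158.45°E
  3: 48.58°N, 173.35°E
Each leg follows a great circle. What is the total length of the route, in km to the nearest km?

13723 km

Leg 1→2: central angle 1.9159 rad, distance 12205.9 km.
Leg 2→3: central angle 0.2382 rad, distance 1517.5 km.
Total: 12205.9 + 1517.5 ≈ 13723 km.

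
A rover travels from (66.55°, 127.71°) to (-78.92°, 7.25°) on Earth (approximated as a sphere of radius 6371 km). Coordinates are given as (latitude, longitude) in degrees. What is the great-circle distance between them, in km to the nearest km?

17780 km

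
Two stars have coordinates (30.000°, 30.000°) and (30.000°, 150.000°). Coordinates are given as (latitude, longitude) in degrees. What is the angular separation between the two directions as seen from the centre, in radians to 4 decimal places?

In radians: φ₁ = 0.5236, φ₂ = 0.5236, Δλ = 120.000° = 2.0944 rad.
Haversine: a = sin²(Δφ/2) + cos φ₁ cos φ₂ sin²(Δλ/2) = 0.0000 + (0.8660)(0.8660)(0.7500) = 0.56250.
Central angle c = 2·arcsin(√a) = 1.69612 rad.
So the angular separation is 1.6961 rad.

1.6961 rad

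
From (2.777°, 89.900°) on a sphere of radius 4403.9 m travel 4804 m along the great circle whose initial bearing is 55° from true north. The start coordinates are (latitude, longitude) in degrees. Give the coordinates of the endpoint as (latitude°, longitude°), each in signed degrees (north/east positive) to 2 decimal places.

32.04°, 148.90°

Angular distance δ = d/R = 4804/4403.9 = 1.09085 rad; initial bearing θ = 0.9599 rad.
sin φ₂ = sin φ₁ cos δ + cos φ₁ sin δ cos θ = (0.0484)(0.4617) + (0.9988)(0.8870)(0.5736) = 0.5305, so φ₂ = 32.04°.
Δλ = atan2(sin θ sin δ cos φ₁, cos δ − sin φ₁ sin φ₂) = atan2(0.7258, 0.4360) = 59.003°.
λ₂ = 89.900° + 59.003° = 148.90°.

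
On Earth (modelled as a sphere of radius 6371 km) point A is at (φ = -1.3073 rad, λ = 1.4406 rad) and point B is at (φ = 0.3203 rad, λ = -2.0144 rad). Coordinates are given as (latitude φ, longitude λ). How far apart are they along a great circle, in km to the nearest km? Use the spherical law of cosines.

In radians: φ₁ = -1.3073, φ₂ = 0.3203, Δλ = 162.043° = 2.8282 rad.
cos c = sin φ₁ sin φ₂ + cos φ₁ cos φ₂ cos Δλ = (-0.9655)(0.3149) + (0.2605)(0.9491)(-0.9513) = -0.53915,
so c = arccos(-0.53915) = 2.14023 rad.
Distance = R·c = 6371 × 2.1402 ≈ 13635 km.

13635 km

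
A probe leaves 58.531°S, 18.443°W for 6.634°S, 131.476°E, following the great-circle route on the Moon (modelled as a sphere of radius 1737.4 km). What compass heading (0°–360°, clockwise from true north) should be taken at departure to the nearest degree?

148°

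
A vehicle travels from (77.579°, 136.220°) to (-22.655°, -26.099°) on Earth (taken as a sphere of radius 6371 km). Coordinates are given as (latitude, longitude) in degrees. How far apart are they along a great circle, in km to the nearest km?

Let φ₁ = 1.3540 rad, φ₂ = -0.3954 rad, and Δλ = -2.8330 rad.
cos c = sin φ₁ sin φ₂ + cos φ₁ cos φ₂ cos Δλ = (0.9766)(-0.3852) + (0.2151)(0.9228)(-0.9528) = -0.56529,
so c = arccos(-0.56529) = 2.17158 rad.
Distance = R·c = 6371 × 2.1716 ≈ 13835 km.

13835 km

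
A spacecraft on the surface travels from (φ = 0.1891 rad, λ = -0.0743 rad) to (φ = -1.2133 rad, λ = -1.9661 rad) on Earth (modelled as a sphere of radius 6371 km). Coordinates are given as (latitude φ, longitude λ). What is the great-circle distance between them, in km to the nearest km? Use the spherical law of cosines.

In radians: φ₁ = 0.1891, φ₂ = -1.2133, Δλ = -108.392° = -1.8918 rad.
cos c = sin φ₁ sin φ₂ + cos φ₁ cos φ₂ cos Δλ = (0.1880)(-0.9368) + (0.9822)(0.3499)(-0.3155) = -0.28453,
so c = arccos(-0.28453) = 1.85931 rad.
Distance = R·c = 6371 × 1.8593 ≈ 11846 km.

11846 km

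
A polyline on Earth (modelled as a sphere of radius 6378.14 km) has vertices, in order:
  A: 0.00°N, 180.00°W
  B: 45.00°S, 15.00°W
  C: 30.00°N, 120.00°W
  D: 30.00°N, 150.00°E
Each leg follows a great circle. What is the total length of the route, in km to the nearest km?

Leg A→B: central angle 2.3227 rad, distance 14814.4 km.
Leg B→C: central angle 2.1084 rad, distance 13447.4 km.
Leg C→D: central angle 1.3181 rad, distance 8407.1 km.
Total: 14814.4 + 13447.4 + 8407.1 ≈ 36669 km.

36669 km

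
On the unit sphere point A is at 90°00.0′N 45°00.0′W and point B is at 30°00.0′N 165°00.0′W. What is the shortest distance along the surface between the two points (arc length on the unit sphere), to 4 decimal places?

1.0472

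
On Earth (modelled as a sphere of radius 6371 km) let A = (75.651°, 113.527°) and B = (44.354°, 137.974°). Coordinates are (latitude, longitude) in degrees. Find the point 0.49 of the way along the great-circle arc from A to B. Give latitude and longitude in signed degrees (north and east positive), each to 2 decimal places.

Central angle δ = 0.5761 rad. Interpolating on the sphere with fraction f = 0.49:
P = [sin((1−f)δ)·A + sin(fδ)·B] / sin δ = 0.5316·A + 0.5113·B in Cartesian coordinates,
giving P = (-0.3242, 0.3656, 0.8725), i.e. latitude 60.75°, longitude 131.57°.

60.75°, 131.57°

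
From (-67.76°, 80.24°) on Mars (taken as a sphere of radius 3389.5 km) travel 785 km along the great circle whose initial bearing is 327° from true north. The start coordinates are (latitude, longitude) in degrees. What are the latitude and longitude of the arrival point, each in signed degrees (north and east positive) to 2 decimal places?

Angular distance δ = d/R = 785/3389.5 = 0.23160 rad; initial bearing θ = 5.7072 rad.
sin φ₂ = sin φ₁ cos δ + cos φ₁ sin δ cos θ = (-0.9256)(0.9733) + (0.3785)(0.2295)(0.8387) = -0.8280, so φ₂ = -55.90°.
Δλ = atan2(sin θ sin δ cos φ₁, cos δ − sin φ₁ sin φ₂) = atan2(-0.0473, 0.2069) = -12.883°.
λ₂ = 80.240° − 12.883° = 67.36°.

-55.90°, 67.36°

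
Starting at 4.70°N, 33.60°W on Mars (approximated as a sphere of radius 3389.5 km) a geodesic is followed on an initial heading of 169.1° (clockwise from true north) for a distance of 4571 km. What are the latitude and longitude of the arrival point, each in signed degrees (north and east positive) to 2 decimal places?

-69.48°, -1.86°

Angular distance δ = d/R = 4571/3389.5 = 1.34858 rad; initial bearing θ = 2.9514 rad.
sin φ₂ = sin φ₁ cos δ + cos φ₁ sin δ cos θ = (0.0819)(0.2204) + (0.9966)(0.9754)(-0.9820) = -0.9365, so φ₂ = -69.48°.
Δλ = atan2(sin θ sin δ cos φ₁, cos δ − sin φ₁ sin φ₂) = atan2(0.1838, 0.2971) = 31.744°.
λ₂ = -33.600° + 31.744° = -1.86°.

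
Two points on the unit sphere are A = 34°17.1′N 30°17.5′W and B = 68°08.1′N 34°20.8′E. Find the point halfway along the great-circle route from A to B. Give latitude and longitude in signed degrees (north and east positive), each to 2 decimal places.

55.07°, -11.44°

The central angle between A and B is δ = 0.8572 rad.
With f = 0.5, the slerp weights are sin((1−f)δ)/sin δ = 0.5497 and sin(fδ)/sin δ = 0.5497.
Weighted sum of the unit vectors: (0.5497)·(0.7134,-0.4168,0.5633) + (0.5497)·(0.3075,0.2101,0.9281) = (0.5612, -0.1136, 0.8198).
Converting back: φ = atan2(z, √(x²+y²)) = 55.07°, λ = atan2(y, x) = -11.44°.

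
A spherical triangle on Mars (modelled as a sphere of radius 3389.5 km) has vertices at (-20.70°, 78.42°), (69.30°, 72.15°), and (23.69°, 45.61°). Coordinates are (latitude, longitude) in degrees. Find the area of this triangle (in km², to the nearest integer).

Side lengths (central angles): a = 0.8427, b = 0.9546, c = 1.5728 rad; semiperimeter s = 1.6850.
By l'Huilier's theorem, tan(E/4) = √[tan(s/2) tan((s−a)/2) tan((s−b)/2) tan((s−c)/2)], giving spherical excess E = 0.4141 rad.
Area = E·R² = 0.4141 × (3389.5)² ≈ 4757318 km².

4757318 km²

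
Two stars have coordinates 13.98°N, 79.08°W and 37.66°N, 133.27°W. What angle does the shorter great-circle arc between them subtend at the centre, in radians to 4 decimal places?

0.9309 rad

In radians: φ₁ = 0.2440, φ₂ = 0.6573, Δλ = -54.190° = -0.9458 rad.
Haversine: a = sin²(Δφ/2) + cos φ₁ cos φ₂ sin²(Δλ/2) = 0.0421 + (0.9704)(0.7917)(0.2075) = 0.20146.
Central angle c = 2·arcsin(√a) = 0.93095 rad.
So the angular separation is 0.9309 rad.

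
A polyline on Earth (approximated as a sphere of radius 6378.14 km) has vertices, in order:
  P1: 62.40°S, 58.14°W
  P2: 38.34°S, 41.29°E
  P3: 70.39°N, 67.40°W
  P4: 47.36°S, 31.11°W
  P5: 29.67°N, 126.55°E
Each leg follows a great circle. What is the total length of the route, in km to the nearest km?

52160 km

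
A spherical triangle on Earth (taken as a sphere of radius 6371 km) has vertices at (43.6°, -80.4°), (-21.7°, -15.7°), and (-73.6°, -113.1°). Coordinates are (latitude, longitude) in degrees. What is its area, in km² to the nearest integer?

60830658 km²

Side lengths (central angles): a = 1.2441, b = 2.0823, c = 1.5382 rad; semiperimeter s = 2.4323.
By l'Huilier's theorem, tan(E/4) = √[tan(s/2) tan((s−a)/2) tan((s−b)/2) tan((s−c)/2)], giving spherical excess E = 1.4987 rad.
Area = E·R² = 1.4987 × (6371)² ≈ 60830658 km².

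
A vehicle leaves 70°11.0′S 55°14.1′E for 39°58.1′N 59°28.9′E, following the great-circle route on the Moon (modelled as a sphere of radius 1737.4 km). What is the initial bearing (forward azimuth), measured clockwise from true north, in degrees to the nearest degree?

Δλ = 4.247° = 0.0741 rad.
y = sin Δλ · cos φ₂ = (0.0741)(0.7664) = 0.0568
x = cos φ₁ sin φ₂ − sin φ₁ cos φ₂ cos Δλ = (0.3390)(0.6424) − (-0.9408)(0.7664)(0.9973) = 0.9368
θ = atan2(y, x) = 3.47°, so the bearing is 3°.

3°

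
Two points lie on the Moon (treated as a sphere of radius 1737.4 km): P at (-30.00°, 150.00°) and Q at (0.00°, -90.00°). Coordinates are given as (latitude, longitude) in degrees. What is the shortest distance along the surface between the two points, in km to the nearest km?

3507 km

Let φ₁ = -0.5236 rad, φ₂ = 0.0000 rad, and Δλ = 2.0944 rad.
Haversine: a = sin²(Δφ/2) + cos φ₁ cos φ₂ sin²(Δλ/2) = 0.0670 + (0.8660)(1.0000)(0.7500) = 0.71651.
Central angle c = 2·arcsin(√a) = 2.01863 rad.
Distance = R·c = 1737.4 × 2.0186 ≈ 3507 km.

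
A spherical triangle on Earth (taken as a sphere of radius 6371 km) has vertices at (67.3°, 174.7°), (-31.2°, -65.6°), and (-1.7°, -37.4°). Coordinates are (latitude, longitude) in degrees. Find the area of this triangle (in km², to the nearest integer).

44365551 km²

Side lengths (central angles): a = 0.6937, b = 1.9328, c = 2.2672 rad; semiperimeter s = 2.4468.
By l'Huilier's theorem, tan(E/4) = √[tan(s/2) tan((s−a)/2) tan((s−b)/2) tan((s−c)/2)], giving spherical excess E = 1.0930 rad.
Area = E·R² = 1.0930 × (6371)² ≈ 44365551 km².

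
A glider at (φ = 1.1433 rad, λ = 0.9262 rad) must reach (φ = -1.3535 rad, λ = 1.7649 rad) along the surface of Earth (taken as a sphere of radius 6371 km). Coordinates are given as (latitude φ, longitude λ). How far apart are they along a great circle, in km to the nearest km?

16232 km

In radians: φ₁ = 1.1433, φ₂ = -1.3535, Δλ = 48.054° = 0.8387 rad.
Haversine: a = sin²(Δφ/2) + cos φ₁ cos φ₂ sin²(Δλ/2) = 0.8996 + (0.4146)(0.2156)(0.1658) = 0.91443.
Central angle c = 2·arcsin(√a) = 2.54786 rad.
Distance = R·c = 6371 × 2.5479 ≈ 16232 km.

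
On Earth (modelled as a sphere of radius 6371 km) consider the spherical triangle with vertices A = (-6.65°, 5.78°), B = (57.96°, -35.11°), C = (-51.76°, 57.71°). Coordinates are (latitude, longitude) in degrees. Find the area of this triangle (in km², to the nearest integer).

13112427 km²

Side lengths (central angles): a = 2.3212, b = 1.0814, c = 1.2659 rad; semiperimeter s = 2.3343.
By l'Huilier's theorem, tan(E/4) = √[tan(s/2) tan((s−a)/2) tan((s−b)/2) tan((s−c)/2)], giving spherical excess E = 0.3230 rad.
Area = E·R² = 0.3230 × (6371)² ≈ 13112427 km².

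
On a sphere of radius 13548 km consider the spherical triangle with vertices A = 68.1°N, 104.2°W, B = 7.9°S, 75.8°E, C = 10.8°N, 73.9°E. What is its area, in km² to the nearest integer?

8249595 km²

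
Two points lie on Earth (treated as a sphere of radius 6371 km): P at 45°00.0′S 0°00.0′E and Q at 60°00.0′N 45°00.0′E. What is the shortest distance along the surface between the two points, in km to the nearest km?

12370 km

With latitudes φ₁ = -45.000°, φ₂ = 60.000° and longitude difference Δλ = 45.000°:
cos c = sin φ₁ sin φ₂ + cos φ₁ cos φ₂ cos Δλ = (-0.7071)(0.8660) + (0.7071)(0.5000)(0.7071) = -0.36237,
so c = arccos(-0.36237) = 1.94161 rad.
Distance = R·c = 6371 × 1.9416 ≈ 12370 km.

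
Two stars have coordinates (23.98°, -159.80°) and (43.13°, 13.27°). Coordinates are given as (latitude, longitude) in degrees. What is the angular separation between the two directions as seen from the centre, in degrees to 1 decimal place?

112.6°

With latitudes φ₁ = 23.980°, φ₂ = 43.130° and longitude difference Δλ = 173.070°:
Haversine: a = sin²(Δφ/2) + cos φ₁ cos φ₂ sin²(Δλ/2) = 0.0277 + (0.9137)(0.7298)(0.9963) = 0.69205.
Central angle c = 2·arcsin(√a) = 1.96502 rad.
So the angular separation is 112.6°.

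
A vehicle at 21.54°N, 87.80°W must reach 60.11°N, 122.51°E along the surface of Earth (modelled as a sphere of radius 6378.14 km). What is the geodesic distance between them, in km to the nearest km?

10541 km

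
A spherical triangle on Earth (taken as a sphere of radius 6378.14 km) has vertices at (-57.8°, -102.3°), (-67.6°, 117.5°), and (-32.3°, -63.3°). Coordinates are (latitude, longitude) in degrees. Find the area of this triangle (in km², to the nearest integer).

Side lengths (central angles): a = 1.3980, b = 0.6398, c = 0.8940 rad; semiperimeter s = 1.4659.
By l'Huilier's theorem, tan(E/4) = √[tan(s/2) tan((s−a)/2) tan((s−b)/2) tan((s−c)/2)], giving spherical excess E = 0.2507 rad.
Area = E·R² = 0.2507 × (6378.14)² ≈ 10199581 km².

10199581 km²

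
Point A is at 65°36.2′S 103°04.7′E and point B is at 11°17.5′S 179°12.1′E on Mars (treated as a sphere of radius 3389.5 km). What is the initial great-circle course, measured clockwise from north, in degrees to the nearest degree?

With φ₁ = -1.1450, φ₂ = -0.1971, Δλ = 1.3286 rad, the forward-azimuth formula gives
θ = atan2( sin Δλ cos φ₂ , cos φ₁ sin φ₂ − sin φ₁ cos φ₂ cos Δλ ) = atan2(0.9520, 0.1333) = 82.03°.
So the initial bearing is 82°.

82°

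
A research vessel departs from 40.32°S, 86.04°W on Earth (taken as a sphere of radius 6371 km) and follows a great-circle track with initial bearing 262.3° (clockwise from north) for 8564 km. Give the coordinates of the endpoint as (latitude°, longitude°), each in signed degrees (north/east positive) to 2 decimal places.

Angular distance δ = d/R = 8564/6371 = 1.34422 rad; initial bearing θ = 4.5780 rad.
sin φ₂ = sin φ₁ cos δ + cos φ₁ sin δ cos θ = (-0.6471)(0.2246) + (0.7624)(0.9744)(-0.1340) = -0.2449, so φ₂ = -14.18°.
Δλ = atan2(sin θ sin δ cos φ₁, cos δ − sin φ₁ sin φ₂) = atan2(-0.7363, 0.0662) = -84.864°.
λ₂ = -86.040° − 84.864° = -170.90°.

-14.18°, -170.90°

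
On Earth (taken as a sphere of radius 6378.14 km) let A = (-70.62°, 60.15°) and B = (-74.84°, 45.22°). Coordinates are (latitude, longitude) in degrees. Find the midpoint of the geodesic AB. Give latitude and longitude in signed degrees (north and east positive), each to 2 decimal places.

-72.87°, 53.57°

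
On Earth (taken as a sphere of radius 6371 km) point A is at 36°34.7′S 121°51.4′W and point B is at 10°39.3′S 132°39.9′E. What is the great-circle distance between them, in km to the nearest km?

In radians: φ₁ = -0.6384, φ₂ = -0.1860, Δλ = -105.478° = -1.8409 rad.
cos c = sin φ₁ sin φ₂ + cos φ₁ cos φ₂ cos Δλ = (-0.5959)(-0.1849) + (0.8030)(0.9828)(-0.2669) = -0.10043,
so c = arccos(-0.10043) = 1.67140 rad.
Distance = R·c = 6371 × 1.6714 ≈ 10648 km.

10648 km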